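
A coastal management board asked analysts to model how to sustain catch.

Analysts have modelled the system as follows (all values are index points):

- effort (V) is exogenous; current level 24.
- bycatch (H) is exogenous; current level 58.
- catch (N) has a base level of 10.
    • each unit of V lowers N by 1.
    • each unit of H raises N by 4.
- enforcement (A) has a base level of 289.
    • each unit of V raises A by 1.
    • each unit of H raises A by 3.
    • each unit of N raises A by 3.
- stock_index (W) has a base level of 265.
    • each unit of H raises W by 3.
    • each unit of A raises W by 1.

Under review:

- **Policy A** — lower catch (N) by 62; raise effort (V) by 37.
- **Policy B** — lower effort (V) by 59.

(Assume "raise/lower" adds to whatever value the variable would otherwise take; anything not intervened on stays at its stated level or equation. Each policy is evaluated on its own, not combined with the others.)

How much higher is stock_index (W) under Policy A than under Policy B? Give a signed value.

-378

Policy A (N − 62, V + 37):
  V = 24 + 37 = 61
  H = 58
  N = 10 − 61 + 4·58 (−62 from intervention) = 119
  A = 289 + 61 + 3·58 + 3·119 = 881
  W = 265 + 3·58 + 881 = 1320
Policy B (V − 59):
  V = 24 − 59 = -35
  H = 58
  N = 10 − (-35) + 4·58 = 277
  A = 289 + (-35) + 3·58 + 3·277 = 1259
  W = 265 + 3·58 + 1259 = 1698
W: 1320 − 1698 = -378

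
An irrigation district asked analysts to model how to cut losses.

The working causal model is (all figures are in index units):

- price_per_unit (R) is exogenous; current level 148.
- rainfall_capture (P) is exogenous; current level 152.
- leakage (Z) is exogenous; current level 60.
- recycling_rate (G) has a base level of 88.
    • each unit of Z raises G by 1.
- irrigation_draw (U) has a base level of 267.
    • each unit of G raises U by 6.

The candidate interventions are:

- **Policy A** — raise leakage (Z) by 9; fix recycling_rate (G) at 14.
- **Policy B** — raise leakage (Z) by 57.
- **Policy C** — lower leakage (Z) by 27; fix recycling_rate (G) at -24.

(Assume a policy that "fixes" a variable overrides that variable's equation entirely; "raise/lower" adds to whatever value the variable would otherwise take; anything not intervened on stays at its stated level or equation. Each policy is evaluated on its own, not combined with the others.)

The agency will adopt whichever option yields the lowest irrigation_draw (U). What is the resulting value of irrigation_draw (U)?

123

Policy A (Z + 9, G := 14):
  Z = 60 + 9 = 69
  G = 14
  U = 267 + 6·14 = 351
Policy B (Z + 57):
  Z = 60 + 57 = 117
  G = 88 + 117 = 205
  U = 267 + 6·205 = 1497
Policy C (Z − 27, G := -24):
  Z = 60 − 27 = 33
  G = -24
  U = 267 + 6·(-24) = 123
Comparing — Policy A: U=351, Policy B: U=1497, Policy C: U=123. Lowest is 123 (Policy C).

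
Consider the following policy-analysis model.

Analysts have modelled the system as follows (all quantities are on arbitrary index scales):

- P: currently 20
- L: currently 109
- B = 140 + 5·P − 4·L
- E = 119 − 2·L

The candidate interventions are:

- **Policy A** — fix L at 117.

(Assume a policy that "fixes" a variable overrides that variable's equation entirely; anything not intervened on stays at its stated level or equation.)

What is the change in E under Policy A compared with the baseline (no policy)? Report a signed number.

-16

Baseline:
  L = 109
  E = 119 − 2·109 = -99
Policy A (L := 117):
  L = 117
  E = 119 − 2·117 = -115
Change in E: -115 − (-99) = -16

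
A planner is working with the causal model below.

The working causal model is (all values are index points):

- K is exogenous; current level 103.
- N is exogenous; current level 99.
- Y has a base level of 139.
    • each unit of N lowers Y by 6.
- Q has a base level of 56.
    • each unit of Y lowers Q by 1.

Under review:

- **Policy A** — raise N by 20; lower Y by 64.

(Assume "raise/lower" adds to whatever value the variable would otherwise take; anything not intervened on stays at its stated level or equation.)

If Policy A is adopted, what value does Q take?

Policy A (N + 20, Y − 64):
  N = 99 + 20 = 119
  Y = 139 − 6·119 (−64 from intervention) = -639
  Q = 56 − (-639) = 695

695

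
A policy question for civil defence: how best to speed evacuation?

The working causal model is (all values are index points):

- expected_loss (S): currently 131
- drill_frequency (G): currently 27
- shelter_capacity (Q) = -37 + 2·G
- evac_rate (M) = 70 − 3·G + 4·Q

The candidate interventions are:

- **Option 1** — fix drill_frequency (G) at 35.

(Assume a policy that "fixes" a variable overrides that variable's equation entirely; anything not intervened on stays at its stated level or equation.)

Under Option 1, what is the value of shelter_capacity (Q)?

33

Option 1 (G := 35):
  G = 35
  Q = -37 + 2·35 = 33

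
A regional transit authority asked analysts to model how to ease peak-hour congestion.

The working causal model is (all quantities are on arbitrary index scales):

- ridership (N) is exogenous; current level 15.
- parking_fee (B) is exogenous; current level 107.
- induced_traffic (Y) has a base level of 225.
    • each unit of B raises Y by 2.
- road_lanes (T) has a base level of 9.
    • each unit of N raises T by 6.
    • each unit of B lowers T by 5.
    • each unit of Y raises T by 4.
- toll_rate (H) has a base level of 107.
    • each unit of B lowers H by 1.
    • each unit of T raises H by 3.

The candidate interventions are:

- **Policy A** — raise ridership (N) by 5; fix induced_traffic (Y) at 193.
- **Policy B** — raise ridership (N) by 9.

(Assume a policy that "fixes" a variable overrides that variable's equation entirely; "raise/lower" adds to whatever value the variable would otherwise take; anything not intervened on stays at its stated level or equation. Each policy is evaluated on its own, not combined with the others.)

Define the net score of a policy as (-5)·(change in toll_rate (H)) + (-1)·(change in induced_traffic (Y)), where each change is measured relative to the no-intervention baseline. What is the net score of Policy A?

Baseline:
  N = 15
  B = 107
  Y = 225 + 2·107 = 439
  T = 9 + 6·15 − 5·107 + 4·439 = 1320
  H = 107 − 107 + 3·1320 = 3960
Policy A (N + 5, Y := 193):
  N = 15 + 5 = 20
  B = 107
  Y = 193
  T = 9 + 6·20 − 5·107 + 4·193 = 366
  H = 107 − 107 + 3·366 = 1098
ΔH = 1098 − 3960 = -2862; ΔY = 193 − 439 = -246
Score = (-5)·(-2862) + (-1)·(-246) = 14556

14556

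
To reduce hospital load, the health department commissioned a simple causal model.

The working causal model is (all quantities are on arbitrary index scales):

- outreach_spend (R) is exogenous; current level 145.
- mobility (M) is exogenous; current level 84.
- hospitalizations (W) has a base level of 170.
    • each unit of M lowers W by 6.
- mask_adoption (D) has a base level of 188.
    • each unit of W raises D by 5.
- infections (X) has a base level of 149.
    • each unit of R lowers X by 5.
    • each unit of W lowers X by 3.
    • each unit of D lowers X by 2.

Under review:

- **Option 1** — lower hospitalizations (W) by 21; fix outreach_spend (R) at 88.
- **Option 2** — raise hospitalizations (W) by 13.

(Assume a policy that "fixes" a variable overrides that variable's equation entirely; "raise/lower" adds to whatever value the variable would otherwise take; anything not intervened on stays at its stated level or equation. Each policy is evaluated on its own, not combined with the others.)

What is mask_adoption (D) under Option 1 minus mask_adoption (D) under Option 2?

Option 1 (W − 21, R := 88):
  M = 84
  W = 170 − 6·84 (−21 from intervention) = -355
  D = 188 + 5·(-355) = -1587
Option 2 (W + 13):
  M = 84
  W = 170 − 6·84 (+13 from intervention) = -321
  D = 188 + 5·(-321) = -1417
D: -1587 − (-1417) = -170

-170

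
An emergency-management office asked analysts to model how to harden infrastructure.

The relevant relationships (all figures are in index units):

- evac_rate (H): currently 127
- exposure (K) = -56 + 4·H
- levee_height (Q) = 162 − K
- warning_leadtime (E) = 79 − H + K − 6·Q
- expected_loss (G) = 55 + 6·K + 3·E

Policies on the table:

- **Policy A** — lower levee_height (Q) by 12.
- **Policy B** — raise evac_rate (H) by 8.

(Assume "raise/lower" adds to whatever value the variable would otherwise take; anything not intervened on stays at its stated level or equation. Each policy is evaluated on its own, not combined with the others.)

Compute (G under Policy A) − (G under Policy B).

Policy A (Q − 12):
  H = 127
  K = -56 + 4·127 = 452
  Q = 162 − 452 (−12 from intervention) = -302
  E = 79 − 127 + 452 − 6·(-302) = 2216
  G = 55 + 6·452 + 3·2216 = 9415
Policy B (H + 8):
  H = 127 + 8 = 135
  K = -56 + 4·135 = 484
  Q = 162 − 484 = -322
  E = 79 − 135 + 484 − 6·(-322) = 2360
  G = 55 + 6·484 + 3·2360 = 10039
G: 9415 − 10039 = -624

-624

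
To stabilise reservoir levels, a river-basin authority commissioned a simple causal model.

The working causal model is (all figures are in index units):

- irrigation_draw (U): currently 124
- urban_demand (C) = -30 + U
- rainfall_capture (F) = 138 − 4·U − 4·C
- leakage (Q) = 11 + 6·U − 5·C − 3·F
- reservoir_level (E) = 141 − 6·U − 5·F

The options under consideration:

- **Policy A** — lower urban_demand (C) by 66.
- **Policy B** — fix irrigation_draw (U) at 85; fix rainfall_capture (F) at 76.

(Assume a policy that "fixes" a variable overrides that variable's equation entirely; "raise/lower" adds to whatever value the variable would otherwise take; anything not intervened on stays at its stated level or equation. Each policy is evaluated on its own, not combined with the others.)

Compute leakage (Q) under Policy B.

Policy B (U := 85, F := 76):
  U = 85
  C = -30 + 85 = 55
  F = 76
  Q = 11 + 6·85 − 5·55 − 3·76 = 18

18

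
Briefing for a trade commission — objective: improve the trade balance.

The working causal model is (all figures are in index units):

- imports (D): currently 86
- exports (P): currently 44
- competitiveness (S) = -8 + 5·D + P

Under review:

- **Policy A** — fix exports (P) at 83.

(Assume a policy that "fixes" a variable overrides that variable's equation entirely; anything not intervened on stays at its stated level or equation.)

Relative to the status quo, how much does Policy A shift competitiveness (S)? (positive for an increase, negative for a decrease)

Baseline:
  D = 86
  P = 44
  S = -8 + 5·86 + 44 = 466
Policy A (P := 83):
  D = 86
  P = 83
  S = -8 + 5·86 + 83 = 505
Change in S: 505 − 466 = 39

39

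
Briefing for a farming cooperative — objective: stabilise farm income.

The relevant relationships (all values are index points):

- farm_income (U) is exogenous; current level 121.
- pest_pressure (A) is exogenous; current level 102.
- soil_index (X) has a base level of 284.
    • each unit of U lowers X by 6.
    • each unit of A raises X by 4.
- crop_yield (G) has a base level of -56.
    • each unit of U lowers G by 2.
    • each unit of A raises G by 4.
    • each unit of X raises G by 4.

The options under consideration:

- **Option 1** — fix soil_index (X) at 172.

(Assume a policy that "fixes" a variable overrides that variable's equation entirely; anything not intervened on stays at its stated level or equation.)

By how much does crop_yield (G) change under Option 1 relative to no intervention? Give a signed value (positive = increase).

824

Baseline:
  U = 121
  A = 102
  X = 284 − 6·121 + 4·102 = -34
  G = -56 − 2·121 + 4·102 + 4·(-34) = -26
Option 1 (X := 172):
  U = 121
  A = 102
  X = 172
  G = -56 − 2·121 + 4·102 + 4·172 = 798
Change in G: 798 − (-26) = 824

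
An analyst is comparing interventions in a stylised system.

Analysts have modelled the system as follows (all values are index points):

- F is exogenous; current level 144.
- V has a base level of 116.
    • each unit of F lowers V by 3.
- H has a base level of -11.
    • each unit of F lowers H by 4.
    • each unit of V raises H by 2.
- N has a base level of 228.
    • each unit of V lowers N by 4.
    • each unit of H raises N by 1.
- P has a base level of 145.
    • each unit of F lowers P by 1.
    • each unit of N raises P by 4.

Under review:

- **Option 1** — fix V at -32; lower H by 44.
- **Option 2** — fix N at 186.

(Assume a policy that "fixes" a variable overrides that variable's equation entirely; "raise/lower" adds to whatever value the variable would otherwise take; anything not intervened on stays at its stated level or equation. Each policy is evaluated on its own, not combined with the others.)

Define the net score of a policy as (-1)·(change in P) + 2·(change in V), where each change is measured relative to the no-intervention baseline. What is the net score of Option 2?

348

Baseline:
  F = 144
  V = 116 − 3·144 = -316
  H = -11 − 4·144 + 2·(-316) = -1219
  N = 228 − 4·(-316) + (-1219) = 273
  P = 145 − 144 + 4·273 = 1093
Option 2 (N := 186):
  F = 144
  V = 116 − 3·144 = -316
  H = -11 − 4·144 + 2·(-316) = -1219
  N = 186
  P = 145 − 144 + 4·186 = 745
ΔP = 745 − 1093 = -348; ΔV = -316 − (-316) = 0
Score = (-1)·(-348) + 2·0 = 348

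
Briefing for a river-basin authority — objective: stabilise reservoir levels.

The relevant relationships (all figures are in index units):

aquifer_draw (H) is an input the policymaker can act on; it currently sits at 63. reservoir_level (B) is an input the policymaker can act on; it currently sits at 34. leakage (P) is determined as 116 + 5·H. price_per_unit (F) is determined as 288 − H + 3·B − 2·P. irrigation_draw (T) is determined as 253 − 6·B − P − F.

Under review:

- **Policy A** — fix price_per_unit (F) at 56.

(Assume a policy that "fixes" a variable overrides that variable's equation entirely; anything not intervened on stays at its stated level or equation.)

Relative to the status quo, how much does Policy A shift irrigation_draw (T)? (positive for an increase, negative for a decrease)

Baseline:
  H = 63
  B = 34
  P = 116 + 5·63 = 431
  F = 288 − 63 + 3·34 − 2·431 = -535
  T = 253 − 6·34 − 431 − (-535) = 153
Policy A (F := 56):
  H = 63
  B = 34
  P = 116 + 5·63 = 431
  F = 56
  T = 253 − 6·34 − 431 − 56 = -438
Change in T: -438 − 153 = -591

-591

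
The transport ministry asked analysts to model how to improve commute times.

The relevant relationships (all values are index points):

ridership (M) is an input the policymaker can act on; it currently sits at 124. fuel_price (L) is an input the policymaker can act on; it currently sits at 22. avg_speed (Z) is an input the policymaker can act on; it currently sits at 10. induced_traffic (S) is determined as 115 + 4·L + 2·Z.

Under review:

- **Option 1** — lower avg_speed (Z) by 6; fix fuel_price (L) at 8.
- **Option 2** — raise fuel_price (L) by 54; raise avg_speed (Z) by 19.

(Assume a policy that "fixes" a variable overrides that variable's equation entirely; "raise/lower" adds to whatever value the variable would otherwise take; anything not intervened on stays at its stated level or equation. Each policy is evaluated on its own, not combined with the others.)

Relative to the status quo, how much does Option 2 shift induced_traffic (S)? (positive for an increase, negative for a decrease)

254

Baseline:
  L = 22
  Z = 10
  S = 115 + 4·22 + 2·10 = 223
Option 2 (L + 54, Z + 19):
  L = 22 + 54 = 76
  Z = 10 + 19 = 29
  S = 115 + 4·76 + 2·29 = 477
Change in S: 477 − 223 = 254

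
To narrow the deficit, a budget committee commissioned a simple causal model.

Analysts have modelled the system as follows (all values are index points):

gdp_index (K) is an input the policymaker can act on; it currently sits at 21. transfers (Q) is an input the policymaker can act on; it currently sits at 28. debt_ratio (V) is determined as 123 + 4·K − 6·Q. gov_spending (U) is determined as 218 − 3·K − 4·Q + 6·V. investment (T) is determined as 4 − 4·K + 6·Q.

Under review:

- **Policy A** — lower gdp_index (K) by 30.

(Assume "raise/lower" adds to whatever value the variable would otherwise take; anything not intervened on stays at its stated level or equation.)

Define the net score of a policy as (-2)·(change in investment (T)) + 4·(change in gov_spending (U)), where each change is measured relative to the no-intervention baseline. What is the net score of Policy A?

-2760

Baseline:
  K = 21
  Q = 28
  V = 123 + 4·21 − 6·28 = 39
  U = 218 − 3·21 − 4·28 + 6·39 = 277
  T = 4 − 4·21 + 6·28 = 88
Policy A (K − 30):
  K = 21 − 30 = -9
  Q = 28
  V = 123 + 4·(-9) − 6·28 = -81
  U = 218 − 3·(-9) − 4·28 + 6·(-81) = -353
  T = 4 − 4·(-9) + 6·28 = 208
ΔT = 208 − 88 = 120; ΔU = -353 − 277 = -630
Score = (-2)·120 + 4·(-630) = -2760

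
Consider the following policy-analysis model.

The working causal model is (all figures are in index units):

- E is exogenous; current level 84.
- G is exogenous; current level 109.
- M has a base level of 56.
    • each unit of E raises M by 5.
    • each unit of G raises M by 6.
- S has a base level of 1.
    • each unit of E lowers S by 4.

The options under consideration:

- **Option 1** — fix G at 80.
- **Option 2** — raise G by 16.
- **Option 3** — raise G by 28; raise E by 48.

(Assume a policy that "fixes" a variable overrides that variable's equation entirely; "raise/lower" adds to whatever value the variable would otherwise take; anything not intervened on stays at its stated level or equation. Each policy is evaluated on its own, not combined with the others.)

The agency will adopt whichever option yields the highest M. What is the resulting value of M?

Option 1 (G := 80):
  E = 84
  G = 80
  M = 56 + 5·84 + 6·80 = 956
Option 2 (G + 16):
  E = 84
  G = 109 + 16 = 125
  M = 56 + 5·84 + 6·125 = 1226
Option 3 (G + 28, E + 48):
  E = 84 + 48 = 132
  G = 109 + 28 = 137
  M = 56 + 5·132 + 6·137 = 1538
Comparing — Option 1: M=956, Option 2: M=1226, Option 3: M=1538. Highest is 1538 (Option 3).

1538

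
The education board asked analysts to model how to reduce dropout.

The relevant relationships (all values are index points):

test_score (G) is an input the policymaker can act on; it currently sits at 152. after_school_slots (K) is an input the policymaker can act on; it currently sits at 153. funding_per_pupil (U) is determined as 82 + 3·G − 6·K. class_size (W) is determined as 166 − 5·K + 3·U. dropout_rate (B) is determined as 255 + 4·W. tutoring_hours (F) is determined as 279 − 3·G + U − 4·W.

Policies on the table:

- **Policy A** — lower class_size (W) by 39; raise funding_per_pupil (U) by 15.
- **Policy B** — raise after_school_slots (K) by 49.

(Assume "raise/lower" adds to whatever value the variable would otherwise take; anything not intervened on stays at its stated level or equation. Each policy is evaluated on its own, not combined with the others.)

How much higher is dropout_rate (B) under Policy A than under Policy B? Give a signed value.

Policy A (W − 39, U + 15):
  G = 152
  K = 153
  U = 82 + 3·152 − 6·153 (+15 from intervention) = -365
  W = 166 − 5·153 + 3·(-365) (−39 from intervention) = -1733
  B = 255 + 4·(-1733) = -6677
Policy B (K + 49):
  G = 152
  K = 153 + 49 = 202
  U = 82 + 3·152 − 6·202 = -674
  W = 166 − 5·202 + 3·(-674) = -2866
  B = 255 + 4·(-2866) = -11209
B: -6677 − (-11209) = 4532

4532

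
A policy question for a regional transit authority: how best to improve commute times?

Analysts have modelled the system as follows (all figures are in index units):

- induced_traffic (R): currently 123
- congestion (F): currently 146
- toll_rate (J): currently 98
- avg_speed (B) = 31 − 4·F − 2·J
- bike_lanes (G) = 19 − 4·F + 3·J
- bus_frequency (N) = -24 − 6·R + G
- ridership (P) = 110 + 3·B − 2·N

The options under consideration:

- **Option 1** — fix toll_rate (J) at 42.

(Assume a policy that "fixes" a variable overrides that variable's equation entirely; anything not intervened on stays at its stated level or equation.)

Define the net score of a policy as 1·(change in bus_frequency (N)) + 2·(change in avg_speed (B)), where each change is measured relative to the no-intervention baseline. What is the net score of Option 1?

Baseline:
  R = 123
  F = 146
  J = 98
  B = 31 − 4·146 − 2·98 = -749
  G = 19 − 4·146 + 3·98 = -271
  N = -24 − 6·123 + (-271) = -1033
Option 1 (J := 42):
  R = 123
  F = 146
  J = 42
  B = 31 − 4·146 − 2·42 = -637
  G = 19 − 4·146 + 3·42 = -439
  N = -24 − 6·123 + (-439) = -1201
ΔN = -1201 − (-1033) = -168; ΔB = -637 − (-749) = 112
Score = 1·(-168) + 2·112 = 56

56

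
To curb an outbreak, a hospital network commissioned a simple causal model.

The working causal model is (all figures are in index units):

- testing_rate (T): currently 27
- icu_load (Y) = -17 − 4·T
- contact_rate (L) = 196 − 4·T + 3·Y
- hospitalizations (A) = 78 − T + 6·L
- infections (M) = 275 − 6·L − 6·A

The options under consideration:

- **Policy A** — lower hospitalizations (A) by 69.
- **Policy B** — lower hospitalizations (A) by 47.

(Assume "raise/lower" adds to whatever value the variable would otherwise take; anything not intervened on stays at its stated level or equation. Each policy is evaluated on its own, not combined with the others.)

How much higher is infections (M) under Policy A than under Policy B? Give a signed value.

132

Policy A (A − 69):
  T = 27
  Y = -17 − 4·27 = -125
  L = 196 − 4·27 + 3·(-125) = -287
  A = 78 − 27 + 6·(-287) (−69 from intervention) = -1740
  M = 275 − 6·(-287) − 6·(-1740) = 12437
Policy B (A − 47):
  T = 27
  Y = -17 − 4·27 = -125
  L = 196 − 4·27 + 3·(-125) = -287
  A = 78 − 27 + 6·(-287) (−47 from intervention) = -1718
  M = 275 − 6·(-287) − 6·(-1718) = 12305
M: 12437 − 12305 = 132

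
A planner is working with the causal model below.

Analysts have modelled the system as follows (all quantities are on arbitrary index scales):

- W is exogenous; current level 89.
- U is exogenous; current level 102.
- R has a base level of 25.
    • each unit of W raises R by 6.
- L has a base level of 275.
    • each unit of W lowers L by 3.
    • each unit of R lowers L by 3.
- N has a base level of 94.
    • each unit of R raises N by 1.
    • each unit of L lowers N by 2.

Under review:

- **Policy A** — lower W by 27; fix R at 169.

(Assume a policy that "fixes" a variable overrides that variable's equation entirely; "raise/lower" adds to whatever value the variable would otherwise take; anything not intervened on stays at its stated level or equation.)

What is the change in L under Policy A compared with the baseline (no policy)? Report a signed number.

Baseline:
  W = 89
  R = 25 + 6·89 = 559
  L = 275 − 3·89 − 3·559 = -1669
Policy A (W − 27, R := 169):
  W = 89 − 27 = 62
  R = 169
  L = 275 − 3·62 − 3·169 = -418
Change in L: -418 − (-1669) = 1251

1251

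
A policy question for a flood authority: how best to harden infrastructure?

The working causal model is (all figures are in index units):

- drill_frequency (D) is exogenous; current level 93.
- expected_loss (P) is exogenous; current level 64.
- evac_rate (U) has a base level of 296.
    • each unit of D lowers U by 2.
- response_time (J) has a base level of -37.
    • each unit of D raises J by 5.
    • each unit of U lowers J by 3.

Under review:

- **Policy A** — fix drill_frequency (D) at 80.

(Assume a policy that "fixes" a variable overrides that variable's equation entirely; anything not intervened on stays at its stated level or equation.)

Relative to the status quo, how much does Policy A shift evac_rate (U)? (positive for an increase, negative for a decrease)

26

Baseline:
  D = 93
  U = 296 − 2·93 = 110
Policy A (D := 80):
  D = 80
  U = 296 − 2·80 = 136
Change in U: 136 − 110 = 26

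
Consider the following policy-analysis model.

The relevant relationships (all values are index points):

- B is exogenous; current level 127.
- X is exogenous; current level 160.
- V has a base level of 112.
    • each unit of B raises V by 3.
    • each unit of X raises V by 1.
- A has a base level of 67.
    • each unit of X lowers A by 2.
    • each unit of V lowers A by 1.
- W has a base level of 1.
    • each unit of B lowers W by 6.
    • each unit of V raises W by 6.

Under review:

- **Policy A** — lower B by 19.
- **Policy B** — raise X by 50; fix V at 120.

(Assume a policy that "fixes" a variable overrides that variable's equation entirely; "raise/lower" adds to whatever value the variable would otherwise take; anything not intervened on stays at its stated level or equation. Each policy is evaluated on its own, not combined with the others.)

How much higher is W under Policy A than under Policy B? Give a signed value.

Policy A (B − 19):
  B = 127 − 19 = 108
  X = 160
  V = 112 + 3·108 + 160 = 596
  W = 1 − 6·108 + 6·596 = 2929
Policy B (X + 50, V := 120):
  B = 127
  X = 160 + 50 = 210
  V = 120
  W = 1 − 6·127 + 6·120 = -41
W: 2929 − (-41) = 2970

2970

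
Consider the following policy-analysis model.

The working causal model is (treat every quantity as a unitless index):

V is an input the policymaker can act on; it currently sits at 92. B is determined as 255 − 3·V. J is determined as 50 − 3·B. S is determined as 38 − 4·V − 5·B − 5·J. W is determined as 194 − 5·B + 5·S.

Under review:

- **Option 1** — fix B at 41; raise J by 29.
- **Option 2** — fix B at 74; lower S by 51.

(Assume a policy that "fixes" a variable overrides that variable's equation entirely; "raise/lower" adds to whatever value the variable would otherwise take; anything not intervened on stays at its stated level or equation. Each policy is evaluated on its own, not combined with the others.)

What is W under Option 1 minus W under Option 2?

-1955

Option 1 (B := 41, J + 29):
  V = 92
  B = 41
  J = 50 − 3·41 (+29 from intervention) = -44
  S = 38 − 4·92 − 5·41 − 5·(-44) = -315
  W = 194 − 5·41 + 5·(-315) = -1586
Option 2 (B := 74, S − 51):
  V = 92
  B = 74
  J = 50 − 3·74 = -172
  S = 38 − 4·92 − 5·74 − 5·(-172) (−51 from intervention) = 109
  W = 194 − 5·74 + 5·109 = 369
W: -1586 − 369 = -1955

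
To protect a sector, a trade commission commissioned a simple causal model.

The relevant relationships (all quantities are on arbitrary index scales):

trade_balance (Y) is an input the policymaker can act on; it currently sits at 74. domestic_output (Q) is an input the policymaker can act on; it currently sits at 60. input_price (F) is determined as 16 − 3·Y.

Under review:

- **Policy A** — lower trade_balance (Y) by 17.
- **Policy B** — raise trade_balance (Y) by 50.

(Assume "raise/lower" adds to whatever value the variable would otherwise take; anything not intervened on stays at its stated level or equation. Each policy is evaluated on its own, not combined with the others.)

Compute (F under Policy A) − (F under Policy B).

Policy A (Y − 17):
  Y = 74 − 17 = 57
  F = 16 − 3·57 = -155
Policy B (Y + 50):
  Y = 74 + 50 = 124
  F = 16 − 3·124 = -356
F: -155 − (-356) = 201

201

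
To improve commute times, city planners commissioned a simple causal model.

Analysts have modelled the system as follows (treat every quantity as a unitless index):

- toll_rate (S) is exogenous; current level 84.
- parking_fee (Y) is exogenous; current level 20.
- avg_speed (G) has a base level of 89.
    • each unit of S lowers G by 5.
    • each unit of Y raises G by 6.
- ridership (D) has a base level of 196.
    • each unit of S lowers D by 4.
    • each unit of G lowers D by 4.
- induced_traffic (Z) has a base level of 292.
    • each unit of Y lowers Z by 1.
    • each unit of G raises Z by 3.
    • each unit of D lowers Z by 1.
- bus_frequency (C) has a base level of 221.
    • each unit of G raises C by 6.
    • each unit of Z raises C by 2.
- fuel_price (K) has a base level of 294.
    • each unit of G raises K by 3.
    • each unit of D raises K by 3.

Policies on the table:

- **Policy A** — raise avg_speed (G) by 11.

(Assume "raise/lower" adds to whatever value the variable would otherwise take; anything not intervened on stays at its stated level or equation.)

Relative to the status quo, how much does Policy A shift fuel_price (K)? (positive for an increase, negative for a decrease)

-99

Baseline:
  S = 84
  Y = 20
  G = 89 − 5·84 + 6·20 = -211
  D = 196 − 4·84 − 4·(-211) = 704
  K = 294 + 3·(-211) + 3·704 = 1773
Policy A (G + 11):
  S = 84
  Y = 20
  G = 89 − 5·84 + 6·20 (+11 from intervention) = -200
  D = 196 − 4·84 − 4·(-200) = 660
  K = 294 + 3·(-200) + 3·660 = 1674
Change in K: 1674 − 1773 = -99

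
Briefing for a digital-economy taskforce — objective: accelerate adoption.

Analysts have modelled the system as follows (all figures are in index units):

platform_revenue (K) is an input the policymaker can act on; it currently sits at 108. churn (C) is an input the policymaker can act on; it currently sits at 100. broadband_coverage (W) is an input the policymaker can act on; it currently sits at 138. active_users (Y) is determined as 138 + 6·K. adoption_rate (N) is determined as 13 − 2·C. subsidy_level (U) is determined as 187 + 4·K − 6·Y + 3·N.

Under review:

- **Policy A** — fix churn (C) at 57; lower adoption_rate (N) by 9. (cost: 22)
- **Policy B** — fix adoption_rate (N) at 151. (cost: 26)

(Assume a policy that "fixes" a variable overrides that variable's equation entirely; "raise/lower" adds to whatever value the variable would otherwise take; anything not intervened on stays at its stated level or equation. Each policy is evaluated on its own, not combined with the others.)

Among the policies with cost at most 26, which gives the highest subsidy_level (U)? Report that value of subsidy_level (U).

-3644

Policy A (C := 57, N − 9):
  K = 108
  C = 57
  Y = 138 + 6·108 = 786
  N = 13 − 2·57 (−9 from intervention) = -110
  U = 187 + 4·108 − 6·786 + 3·(-110) = -4427
Policy B (N := 151):
  K = 108
  C = 100
  Y = 138 + 6·108 = 786
  N = 151
  U = 187 + 4·108 − 6·786 + 3·151 = -3644
Comparing — Policy A: U=-4427, Policy B: U=-3644. Highest is -3644 (Policy B).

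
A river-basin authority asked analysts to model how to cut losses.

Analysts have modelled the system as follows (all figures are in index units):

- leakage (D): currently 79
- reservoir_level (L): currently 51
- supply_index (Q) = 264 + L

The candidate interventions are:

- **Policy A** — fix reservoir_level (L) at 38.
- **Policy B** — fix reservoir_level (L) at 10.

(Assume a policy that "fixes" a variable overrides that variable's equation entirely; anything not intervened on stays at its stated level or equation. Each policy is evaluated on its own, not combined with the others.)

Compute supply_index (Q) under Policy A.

302

Policy A (L := 38):
  L = 38
  Q = 264 + 38 = 302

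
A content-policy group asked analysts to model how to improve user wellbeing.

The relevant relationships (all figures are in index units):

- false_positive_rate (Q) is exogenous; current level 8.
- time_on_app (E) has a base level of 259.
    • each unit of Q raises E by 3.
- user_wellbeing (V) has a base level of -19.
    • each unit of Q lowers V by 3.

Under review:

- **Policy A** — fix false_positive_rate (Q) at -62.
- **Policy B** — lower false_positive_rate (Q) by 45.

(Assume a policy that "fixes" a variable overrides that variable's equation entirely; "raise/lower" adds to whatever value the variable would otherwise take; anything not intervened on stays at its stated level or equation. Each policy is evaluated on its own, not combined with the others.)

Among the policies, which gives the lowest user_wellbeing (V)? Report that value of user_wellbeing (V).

Policy A (Q := -62):
  Q = -62
  V = -19 − 3·(-62) = 167
Policy B (Q − 45):
  Q = 8 − 45 = -37
  V = -19 − 3·(-37) = 92
Comparing — Policy A: V=167, Policy B: V=92. Lowest is 92 (Policy B).

92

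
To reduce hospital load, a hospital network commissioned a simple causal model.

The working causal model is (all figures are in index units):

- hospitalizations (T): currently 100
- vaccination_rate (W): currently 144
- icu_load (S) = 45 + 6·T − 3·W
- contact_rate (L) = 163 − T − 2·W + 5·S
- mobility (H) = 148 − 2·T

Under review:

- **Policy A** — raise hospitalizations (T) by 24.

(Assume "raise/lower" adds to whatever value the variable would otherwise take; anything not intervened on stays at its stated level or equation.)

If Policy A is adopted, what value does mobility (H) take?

Policy A (T + 24):
  T = 100 + 24 = 124
  H = 148 − 2·124 = -100

-100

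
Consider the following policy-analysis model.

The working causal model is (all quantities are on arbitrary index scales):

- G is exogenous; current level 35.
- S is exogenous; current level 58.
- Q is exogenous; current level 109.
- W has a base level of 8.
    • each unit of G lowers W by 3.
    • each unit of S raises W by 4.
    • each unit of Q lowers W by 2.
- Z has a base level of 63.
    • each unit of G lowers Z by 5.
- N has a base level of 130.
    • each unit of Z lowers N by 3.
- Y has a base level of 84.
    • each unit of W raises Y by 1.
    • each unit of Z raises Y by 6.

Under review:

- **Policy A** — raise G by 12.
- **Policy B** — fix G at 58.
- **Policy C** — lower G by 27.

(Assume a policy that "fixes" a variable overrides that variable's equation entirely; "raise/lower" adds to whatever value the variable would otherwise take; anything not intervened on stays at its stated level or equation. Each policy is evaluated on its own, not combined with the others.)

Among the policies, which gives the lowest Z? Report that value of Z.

Policy A (G + 12):
  G = 35 + 12 = 47
  Z = 63 − 5·47 = -172
Policy B (G := 58):
  G = 58
  Z = 63 − 5·58 = -227
Policy C (G − 27):
  G = 35 − 27 = 8
  Z = 63 − 5·8 = 23
Comparing — Policy A: Z=-172, Policy B: Z=-227, Policy C: Z=23. Lowest is -227 (Policy B).

-227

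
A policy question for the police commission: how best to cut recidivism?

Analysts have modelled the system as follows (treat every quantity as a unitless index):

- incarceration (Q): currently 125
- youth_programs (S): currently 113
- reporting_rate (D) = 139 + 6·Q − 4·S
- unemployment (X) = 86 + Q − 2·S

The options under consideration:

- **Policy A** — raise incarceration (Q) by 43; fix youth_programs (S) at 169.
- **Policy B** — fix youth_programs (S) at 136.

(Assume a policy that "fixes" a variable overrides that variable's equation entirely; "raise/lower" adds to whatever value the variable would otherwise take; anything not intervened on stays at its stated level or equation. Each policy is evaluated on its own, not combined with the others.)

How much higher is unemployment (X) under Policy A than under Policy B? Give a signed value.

-23

Policy A (Q + 43, S := 169):
  Q = 125 + 43 = 168
  S = 169
  X = 86 + 168 − 2·169 = -84
Policy B (S := 136):
  Q = 125
  S = 136
  X = 86 + 125 − 2·136 = -61
X: -84 − (-61) = -23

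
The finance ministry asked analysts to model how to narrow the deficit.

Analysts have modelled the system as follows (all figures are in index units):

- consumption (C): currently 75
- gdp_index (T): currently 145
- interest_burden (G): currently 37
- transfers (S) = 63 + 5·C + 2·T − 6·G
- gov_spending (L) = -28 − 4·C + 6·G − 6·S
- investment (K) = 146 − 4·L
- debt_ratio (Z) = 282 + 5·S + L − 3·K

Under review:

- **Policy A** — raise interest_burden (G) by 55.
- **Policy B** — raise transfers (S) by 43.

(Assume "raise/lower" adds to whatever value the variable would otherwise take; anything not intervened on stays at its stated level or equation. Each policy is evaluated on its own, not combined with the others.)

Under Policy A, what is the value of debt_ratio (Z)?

-10092

Policy A (G + 55):
  C = 75
  T = 145
  G = 37 + 55 = 92
  S = 63 + 5·75 + 2·145 − 6·92 = 176
  L = -28 − 4·75 + 6·92 − 6·176 = -832
  K = 146 − 4·(-832) = 3474
  Z = 282 + 5·176 + (-832) − 3·3474 = -10092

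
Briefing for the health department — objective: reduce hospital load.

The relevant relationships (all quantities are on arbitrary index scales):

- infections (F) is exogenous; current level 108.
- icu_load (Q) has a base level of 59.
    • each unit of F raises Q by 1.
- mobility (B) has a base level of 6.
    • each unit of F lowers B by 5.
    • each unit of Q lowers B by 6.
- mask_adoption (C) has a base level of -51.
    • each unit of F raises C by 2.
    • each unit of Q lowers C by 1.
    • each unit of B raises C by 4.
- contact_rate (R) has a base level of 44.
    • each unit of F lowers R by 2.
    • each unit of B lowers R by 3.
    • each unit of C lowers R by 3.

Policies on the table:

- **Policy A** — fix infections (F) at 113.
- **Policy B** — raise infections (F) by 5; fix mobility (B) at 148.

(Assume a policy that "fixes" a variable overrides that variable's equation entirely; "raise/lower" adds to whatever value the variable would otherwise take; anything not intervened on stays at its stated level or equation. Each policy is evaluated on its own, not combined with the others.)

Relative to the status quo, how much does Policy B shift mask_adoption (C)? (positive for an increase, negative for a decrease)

Baseline:
  F = 108
  Q = 59 + 108 = 167
  B = 6 − 5·108 − 6·167 = -1536
  C = -51 + 2·108 − 167 + 4·(-1536) = -6146
Policy B (F + 5, B := 148):
  F = 108 + 5 = 113
  Q = 59 + 113 = 172
  B = 148
  C = -51 + 2·113 − 172 + 4·148 = 595
Change in C: 595 − (-6146) = 6741

6741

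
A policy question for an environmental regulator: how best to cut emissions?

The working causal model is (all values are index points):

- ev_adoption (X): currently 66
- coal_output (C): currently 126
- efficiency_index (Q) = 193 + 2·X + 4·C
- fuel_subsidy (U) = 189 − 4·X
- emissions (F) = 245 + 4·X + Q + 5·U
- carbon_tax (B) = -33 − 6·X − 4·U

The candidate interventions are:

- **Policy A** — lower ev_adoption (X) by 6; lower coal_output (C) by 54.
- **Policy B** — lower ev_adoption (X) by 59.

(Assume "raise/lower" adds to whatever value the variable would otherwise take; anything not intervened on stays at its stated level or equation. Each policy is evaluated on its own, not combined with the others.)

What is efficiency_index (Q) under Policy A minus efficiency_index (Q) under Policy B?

Policy A (X − 6, C − 54):
  X = 66 − 6 = 60
  C = 126 − 54 = 72
  Q = 193 + 2·60 + 4·72 = 601
Policy B (X − 59):
  X = 66 − 59 = 7
  C = 126
  Q = 193 + 2·7 + 4·126 = 711
Q: 601 − 711 = -110

-110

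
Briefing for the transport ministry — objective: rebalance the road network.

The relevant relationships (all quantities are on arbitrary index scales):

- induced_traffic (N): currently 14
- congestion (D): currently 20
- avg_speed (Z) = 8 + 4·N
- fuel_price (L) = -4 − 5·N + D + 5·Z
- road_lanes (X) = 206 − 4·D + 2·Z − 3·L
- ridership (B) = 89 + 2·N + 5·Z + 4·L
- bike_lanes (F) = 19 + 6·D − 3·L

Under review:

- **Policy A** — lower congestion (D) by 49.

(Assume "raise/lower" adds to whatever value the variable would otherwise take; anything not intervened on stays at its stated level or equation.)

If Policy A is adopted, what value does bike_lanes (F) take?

-806

Policy A (D − 49):
  N = 14
  D = 20 − 49 = -29
  Z = 8 + 4·14 = 64
  L = -4 − 5·14 + (-29) + 5·64 = 217
  F = 19 + 6·(-29) − 3·217 = -806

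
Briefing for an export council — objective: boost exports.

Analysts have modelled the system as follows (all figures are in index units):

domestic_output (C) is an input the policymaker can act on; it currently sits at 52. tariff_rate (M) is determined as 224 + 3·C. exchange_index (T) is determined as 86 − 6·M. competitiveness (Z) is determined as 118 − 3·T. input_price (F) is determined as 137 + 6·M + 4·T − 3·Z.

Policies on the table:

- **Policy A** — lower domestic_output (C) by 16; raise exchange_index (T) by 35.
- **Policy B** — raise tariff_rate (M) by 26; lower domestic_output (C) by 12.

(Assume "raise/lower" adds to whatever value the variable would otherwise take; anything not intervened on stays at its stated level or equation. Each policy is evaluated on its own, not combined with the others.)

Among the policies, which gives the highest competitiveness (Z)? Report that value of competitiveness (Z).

Policy A (C − 16, T + 35):
  C = 52 − 16 = 36
  M = 224 + 3·36 = 332
  T = 86 − 6·332 (+35 from intervention) = -1871
  Z = 118 − 3·(-1871) = 5731
Policy B (M + 26, C − 12):
  C = 52 − 12 = 40
  M = 224 + 3·40 (+26 from intervention) = 370
  T = 86 − 6·370 = -2134
  Z = 118 − 3·(-2134) = 6520
Comparing — Policy A: Z=5731, Policy B: Z=6520. Highest is 6520 (Policy B).

6520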